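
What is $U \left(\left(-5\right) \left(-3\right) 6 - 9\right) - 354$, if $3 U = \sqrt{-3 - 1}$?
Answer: $-354 + 54 i \approx -354.0 + 54.0 i$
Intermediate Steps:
$U = \frac{2 i}{3}$ ($U = \frac{\sqrt{-3 - 1}}{3} = \frac{\sqrt{-4}}{3} = \frac{2 i}{3} \approx 0.66667 i$)
$U \left(\left(-5\right) \left(-3\right) 6 - 9\right) - 354 = \frac{2 i}{3} \left(\left(-5\right) \left(-3\right) 6 - 9\right) - 354 = \frac{2 i}{3} \left(15 \cdot 6 - 9\right) - 354 = \frac{2 i}{3} \left(90 - 9\right) - 354 = \frac{2 i}{3} \cdot 81 - 354 = 54 i - 354 = -354 + 54 i$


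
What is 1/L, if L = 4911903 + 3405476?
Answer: 1/8317379 ≈ 1.2023e-7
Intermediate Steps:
L = 8317379
1/L = 1/8317379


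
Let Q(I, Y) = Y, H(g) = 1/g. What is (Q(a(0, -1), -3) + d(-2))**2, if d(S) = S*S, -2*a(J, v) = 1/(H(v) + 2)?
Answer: 1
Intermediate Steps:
H(g) = 1/g
a(J, v) = -1/(2*(2 + 1/v)) (a(J, v) = -1/(2*(1/v + 2)) = -1/(2*(2 + 1/v)))
d(S) = S**2
(Q(a(0, -1), -3) + d(-2))**2 = (-3 + (-2)**2)**2 = (-3 + 4)**2 = 1**2 = 1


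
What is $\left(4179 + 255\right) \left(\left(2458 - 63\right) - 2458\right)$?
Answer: $-279342$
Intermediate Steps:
$\left(4179 + 255\right) \left(\left(2458 - 63\right) - 2458\right) = 4434 \left(2395 - 2458\right) = 4434 \left(-63\right) = -279342$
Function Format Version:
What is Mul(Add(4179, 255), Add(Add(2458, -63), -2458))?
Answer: -279342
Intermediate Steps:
Mul(Add(4179, 255), Add(Add(2458, -63), -2458)) = Mul(4434, Add(2395, -2458)) = Mul(4434, -63) = -279342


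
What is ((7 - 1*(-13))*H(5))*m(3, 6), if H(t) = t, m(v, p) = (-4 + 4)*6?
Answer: 0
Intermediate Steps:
m(v, p) = 0 (m(v, p) = 0*6 = 0)
((7 - 1*(-13))*H(5))*m(3, 6) = ((7 - 1*(-13))*5)*0 = ((7 + 13)*5)*0 = (20*5)*0 = 100*0 = 0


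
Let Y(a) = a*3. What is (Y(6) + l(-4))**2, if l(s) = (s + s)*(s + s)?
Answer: 6724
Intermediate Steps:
l(s) = 4*s**2 (l(s) = (2*s)*(2*s) = 4*s**2)
Y(a) = 3*a
(Y(6) + l(-4))**2 = (3*6 + 4*(-4)**2)**2 = (18 + 4*16)**2 = (18 + 64)**2 = 82**2 = 6724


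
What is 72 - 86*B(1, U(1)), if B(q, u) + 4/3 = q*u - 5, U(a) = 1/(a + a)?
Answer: 1721/3 ≈ 573.67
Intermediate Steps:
U(a) = 1/(2*a)
B(q, u) = -19/3 + q*u (B(q, u) = -4/3 + (q*u - 5) = -4/3 + (-5 + q*u) = -19/3 + q*u)
72 - 86*B(1, U(1)) = 72 - 86*(-19/3 + 1*((½)/1)) = 72 - 86*(-19/3 + 1*((½)*1)) = 72 - 86*(-19/3 + 1*(½)) = 72 - 86*(-19/3 + ½) = 72 - 86*(-35/6) = 72 + 1505/3 = 1721/3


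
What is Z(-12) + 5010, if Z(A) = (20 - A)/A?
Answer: 15022/3 ≈ 5007.3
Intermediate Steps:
Z(A) = (20 - A)/A
Z(-12) + 5010 = (20 - 1*(-12))/(-12) + 5010 = -(20 + 12)/12 + 5010 = -1/12*32 + 5010 = -8/3 + 5010 = 15022/3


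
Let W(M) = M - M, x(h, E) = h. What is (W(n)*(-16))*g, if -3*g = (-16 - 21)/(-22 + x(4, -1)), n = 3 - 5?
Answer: 0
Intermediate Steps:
n = -2
W(M) = 0
g = -37/54 (g = -(-16 - 21)/(3*(-22 + 4)) = -(-37)/(3*(-18)) = -(-37)*(-1)/(3*18) = -⅓*37/18 = -37/54 ≈ -0.68519)
(W(n)*(-16))*g = (0*(-16))*(-37/54) = 0*(-37/54) = 0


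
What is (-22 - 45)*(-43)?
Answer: 2881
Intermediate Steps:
(-22 - 45)*(-43) = -67*(-43) = 2881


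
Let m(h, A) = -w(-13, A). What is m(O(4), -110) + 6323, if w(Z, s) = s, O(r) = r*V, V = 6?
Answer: 6433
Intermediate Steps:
O(r) = 6*r (O(r) = r*6 = 6*r)
m(h, A) = -A
m(O(4), -110) + 6323 = -1*(-110) + 6323 = 110 + 6323 = 6433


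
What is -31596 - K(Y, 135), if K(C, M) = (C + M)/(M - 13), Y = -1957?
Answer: -1926445/61 ≈ -31581.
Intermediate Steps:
K(C, M) = (C + M)/(-13 + M)
-31596 - K(Y, 135) = -31596 - (-1957 + 135)/(-13 + 135) = -31596 - (-1822)/122 = -31596 - 1*(-911/61) = -31596 + 911/61 = -1926445/61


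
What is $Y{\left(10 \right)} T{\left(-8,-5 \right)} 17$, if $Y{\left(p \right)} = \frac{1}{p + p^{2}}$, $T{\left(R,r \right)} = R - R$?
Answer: $0$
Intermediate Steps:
$T{\left(R,r \right)} = 0$
$Y{\left(10 \right)} T{\left(-8,-5 \right)} 17 = \frac{1}{10 \left(1 + 10\right)} 0 \cdot 17 = \frac{1}{10 \cdot 11} \cdot 0 \cdot 17 = \frac{1}{10} \cdot \frac{1}{11} \cdot 0 \cdot 17 = \frac{1}{110} \cdot 0 \cdot 17 = 0 \cdot 17 = 0$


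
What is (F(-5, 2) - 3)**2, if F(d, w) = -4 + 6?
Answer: 1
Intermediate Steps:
F(d, w) = 2
(F(-5, 2) - 3)**2 = (2 - 3)**2 = (-1)**2 = 1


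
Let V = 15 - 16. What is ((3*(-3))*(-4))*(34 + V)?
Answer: 1188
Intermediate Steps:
V = -1
((3*(-3))*(-4))*(34 + V) = ((3*(-3))*(-4))*(34 - 1) = -9*(-4)*33 = 36*33 = 1188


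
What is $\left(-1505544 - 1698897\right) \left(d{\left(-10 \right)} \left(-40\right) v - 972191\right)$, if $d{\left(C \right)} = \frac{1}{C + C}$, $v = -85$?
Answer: $3115873455201$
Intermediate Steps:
$d{\left(C \right)} = \frac{1}{2 C}$
$\left(-1505544 - 1698897\right) \left(d{\left(-10 \right)} \left(-40\right) v - 972191\right) = \left(-1505544 - 1698897\right) \left(\frac{1}{2 \left(-10\right)} \left(-40\right) \left(-85\right) - 972191\right) = - 3204441 \left(\frac{1}{2} \left(- \frac{1}{10}\right) \left(-40\right) \left(-85\right) - 972191\right) = - 3204441 \left(\left(- \frac{1}{20}\right) \left(-40\right) \left(-85\right) - 972191\right) = - 3204441 \left(2 \left(-85\right) - 972191\right) = - 3204441 \left(-170 - 972191\right) = \left(-3204441\right) \left(-972361\right) = 3115873455201$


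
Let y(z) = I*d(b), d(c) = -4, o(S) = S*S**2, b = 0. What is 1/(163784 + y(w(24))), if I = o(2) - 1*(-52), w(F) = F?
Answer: 1/163544 ≈ 6.1146e-6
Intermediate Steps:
o(S) = S**3
I = 60 (I = 2**3 - 1*(-52) = 8 + 52 = 60)
y(z) = -240 (y(z) = 60*(-4) = -240)
1/(163784 + y(w(24))) = 1/(163784 - 240) = 1/163544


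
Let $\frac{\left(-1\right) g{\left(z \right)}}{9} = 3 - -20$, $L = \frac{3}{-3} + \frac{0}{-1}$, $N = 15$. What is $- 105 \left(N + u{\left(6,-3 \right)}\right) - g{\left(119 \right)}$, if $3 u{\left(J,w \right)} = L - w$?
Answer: $-1438$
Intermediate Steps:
$L = -1$ ($L = 3 \left(- \frac{1}{3}\right) + 0 \left(-1\right) = -1 + 0 = -1$)
$g{\left(z \right)} = -207$ ($g{\left(z \right)} = - 9 \left(3 - -20\right) = - 9 \left(3 + 20\right) = \left(-9\right) 23 = -207$)
$u{\left(J,w \right)} = - \frac{1}{3} - \frac{w}{3}$ ($u{\left(J,w \right)} = \frac{-1 - w}{3} = - \frac{1}{3} - \frac{w}{3}$)
$- 105 \left(N + u{\left(6,-3 \right)}\right) - g{\left(119 \right)} = - 105 \left(15 - - \frac{2}{3}\right) - -207 = - 105 \left(15 + \left(- \frac{1}{3} + 1\right)\right) + 207 = - 105 \left(15 + \frac{2}{3}\right) + 207 = \left(-105\right) \frac{47}{3} + 207 = -1645 + 207 = -1438$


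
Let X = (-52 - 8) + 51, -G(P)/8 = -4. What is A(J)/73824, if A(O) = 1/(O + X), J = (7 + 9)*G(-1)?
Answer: 1/37133472 ≈ 2.6930e-8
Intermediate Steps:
G(P) = 32 (G(P) = -8*(-4) = 32)
X = -9 (X = -60 + 51 = -9)
J = 512 (J = (7 + 9)*32 = 16*32 = 512)
A(O) = 1/(-9 + O) (A(O) = 1/(O - 9) = 1/(-9 + O))
A(J)/73824 = 1/((-9 + 512)*73824) = (1/73824)/503 = (1/503)*(1/73824) = 1/37133472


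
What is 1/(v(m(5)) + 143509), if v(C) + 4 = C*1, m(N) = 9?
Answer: 1/143514 ≈ 6.9680e-6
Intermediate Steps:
v(C) = -4 + C (v(C) = -4 + C*1 = -4 + C)
1/(v(m(5)) + 143509) = 1/((-4 + 9) + 143509) = 1/(5 + 143509) = 1/143514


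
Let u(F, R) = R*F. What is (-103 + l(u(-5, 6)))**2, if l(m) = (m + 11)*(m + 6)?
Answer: 124609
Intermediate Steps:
u(F, R) = F*R
l(m) = (6 + m)*(11 + m) (l(m) = (11 + m)*(6 + m) = (6 + m)*(11 + m))
(-103 + l(u(-5, 6)))**2 = (-103 + (66 + (-5*6)**2 + 17*(-5*6)))**2 = (-103 + (66 + (-30)**2 + 17*(-30)))**2 = (-103 + (66 + 900 - 510))**2 = (-103 + 456)**2 = 353**2 = 124609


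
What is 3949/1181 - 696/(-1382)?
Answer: 3139747/816071 ≈ 3.8474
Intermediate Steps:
3949/1181 - 696/(-1382) = 3949*(1/1181) - 696*(-1/1382) = 3949/1181 + 348/691 = 3139747/816071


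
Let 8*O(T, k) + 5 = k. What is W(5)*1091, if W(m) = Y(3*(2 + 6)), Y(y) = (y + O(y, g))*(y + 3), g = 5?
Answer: 706968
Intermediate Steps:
O(T, k) = -5/8 + k/8
Y(y) = y*(3 + y) (Y(y) = (y + (-5/8 + (1/8)*5))*(y + 3) = (y + (-5/8 + 5/8))*(3 + y) = (y + 0)*(3 + y) = y*(3 + y))
W(m) = 648 (W(m) = (3*(2 + 6))*(3 + 3*(2 + 6)) = (3*8)*(3 + 3*8) = 24*(3 + 24) = 24*27 = 648)
W(5)*1091 = 648*1091 = 706968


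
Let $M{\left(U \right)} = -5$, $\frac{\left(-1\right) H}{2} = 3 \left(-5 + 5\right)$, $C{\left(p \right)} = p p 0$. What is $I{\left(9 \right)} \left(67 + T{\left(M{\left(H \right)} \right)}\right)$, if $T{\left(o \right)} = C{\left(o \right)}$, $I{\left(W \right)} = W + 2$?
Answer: $737$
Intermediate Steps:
$I{\left(W \right)} = 2 + W$
$C{\left(p \right)} = 0$ ($C{\left(p \right)} = p^{2} \cdot 0 = 0$)
$H = 0$ ($H = - 2 \cdot 3 \left(-5 + 5\right) = - 2 \cdot 3 \cdot 0 = \left(-2\right) 0 = 0$)
$T{\left(o \right)} = 0$
$I{\left(9 \right)} \left(67 + T{\left(M{\left(H \right)} \right)}\right) = \left(2 + 9\right) \left(67 + 0\right) = 11 \cdot 67 = 737$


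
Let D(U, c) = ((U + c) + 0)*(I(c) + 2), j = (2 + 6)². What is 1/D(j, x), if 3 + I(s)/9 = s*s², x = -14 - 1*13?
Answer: -1/6555364 ≈ -1.5255e-7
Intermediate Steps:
x = -27 (x = -14 - 13 = -27)
j = 64 (j = 8² = 64)
I(s) = -27 + 9*s³ (I(s) = -27 + 9*(s*s²) = -27 + 9*s³)
D(U, c) = (-25 + 9*c³)*(U + c) (D(U, c) = ((U + c) + 0)*((-27 + 9*c³) + 2) = (U + c)*(-25 + 9*c³) = (-25 + 9*c³)*(U + c))
1/D(j, x) = 1/(-25*64 - 25*(-27) + 9*(-27)⁴ + 9*64*(-27)³) = 1/(-1600 + 675 + 9*531441 + 9*64*(-19683)) = 1/(-1600 + 675 + 4782969 - 11337408) = 1/(-6555364) = -1/6555364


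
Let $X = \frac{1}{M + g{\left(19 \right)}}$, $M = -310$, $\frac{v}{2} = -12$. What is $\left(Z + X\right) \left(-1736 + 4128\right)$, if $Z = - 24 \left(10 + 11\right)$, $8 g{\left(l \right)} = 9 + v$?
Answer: $- \frac{3007911296}{2495} \approx -1.2056 \cdot 10^{6}$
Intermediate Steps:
$v = -24$ ($v = 2 \left(-12\right) = -24$)
$g{\left(l \right)} = - \frac{15}{8}$ ($g{\left(l \right)} = \frac{9 - 24}{8} = \frac{1}{8} \left(-15\right) = - \frac{15}{8}$)
$Z = -504$ ($Z = \left(-24\right) 21 = -504$)
$X = - \frac{8}{2495}$ ($X = \frac{1}{-310 - \frac{15}{8}} = \frac{1}{- \frac{2495}{8}} = - \frac{8}{2495} \approx -0.0032064$)
$\left(Z + X\right) \left(-1736 + 4128\right) = \left(-504 - \frac{8}{2495}\right) \left(-1736 + 4128\right) = \left(- \frac{1257488}{2495}\right) 2392 = - \frac{3007911296}{2495}$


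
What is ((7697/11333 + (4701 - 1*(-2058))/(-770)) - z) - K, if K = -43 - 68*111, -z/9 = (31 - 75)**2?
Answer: 31174353299/1246630 ≈ 25007.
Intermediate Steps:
z = -17424 (z = -9*(31 - 75)**2 = -9*(-44)**2 = -9*1936 = -17424)
K = -7591 (K = -43 - 7548 = -7591)
((7697/11333 + (4701 - 1*(-2058))/(-770)) - z) - K = ((7697/11333 + (4701 - 1*(-2058))/(-770)) - 1*(-17424)) - 1*(-7591) = ((7697*(1/11333) + (4701 + 2058)*(-1/770)) + 17424) + 7591 = ((7697/11333 + 6759*(-1/770)) + 17424) + 7591 = ((7697/11333 - 6759/770) + 17424) + 7591 = (-10096151/1246630 + 17424) + 7591 = 21711184969/1246630 + 7591 = 31174353299/1246630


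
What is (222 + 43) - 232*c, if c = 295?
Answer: -68175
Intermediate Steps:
(222 + 43) - 232*c = (222 + 43) - 232*295 = 265 - 68440 = -68175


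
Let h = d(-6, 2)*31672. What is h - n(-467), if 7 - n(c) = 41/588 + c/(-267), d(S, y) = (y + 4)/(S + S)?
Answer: -276333565/17444 ≈ -15841.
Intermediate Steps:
d(S, y) = (4 + y)/(2*S) (d(S, y) = (4 + y)/((2*S)) = (4 + y)*(1/(2*S)) = (4 + y)/(2*S))
n(c) = 4075/588 + c/267 (n(c) = 7 - (41/588 + c/(-267)) = 7 - (41*(1/588) + c*(-1/267)) = 7 - (41/588 - c/267) = 7 + (-41/588 + c/267) = 4075/588 + c/267)
h = -15836 (h = ((½)*(4 + 2)/(-6))*31672 = ((½)*(-⅙)*6)*31672 = -½*31672 = -15836)
h - n(-467) = -15836 - (4075/588 + (1/267)*(-467)) = -15836 - (4075/588 - 467/267) = -15836 - 1*90381/17444 = -15836 - 90381/17444 = -276333565/17444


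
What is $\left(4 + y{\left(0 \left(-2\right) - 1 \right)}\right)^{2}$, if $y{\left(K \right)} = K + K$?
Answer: $4$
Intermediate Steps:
$y{\left(K \right)} = 2 K$
$\left(4 + y{\left(0 \left(-2\right) - 1 \right)}\right)^{2} = \left(4 + 2 \left(0 \left(-2\right) - 1\right)\right)^{2} = \left(4 + 2 \left(0 - 1\right)\right)^{2} = \left(4 + 2 \left(-1\right)\right)^{2} = \left(4 - 2\right)^{2} = 2^{2} = 4$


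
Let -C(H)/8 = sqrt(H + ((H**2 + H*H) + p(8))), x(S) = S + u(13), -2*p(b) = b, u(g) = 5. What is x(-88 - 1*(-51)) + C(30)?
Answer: -32 - 8*sqrt(1826) ≈ -373.85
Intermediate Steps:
p(b) = -b/2
x(S) = 5 + S (x(S) = S + 5 = 5 + S)
C(H) = -8*sqrt(-4 + H + 2*H**2) (C(H) = -8*sqrt(H + ((H**2 + H*H) - 1/2*8)) = -8*sqrt(H + ((H**2 + H**2) - 4)) = -8*sqrt(H + (2*H**2 - 4)) = -8*sqrt(H + (-4 + 2*H**2)) = -8*sqrt(-4 + H + 2*H**2))
x(-88 - 1*(-51)) + C(30) = (5 + (-88 - 1*(-51))) - 8*sqrt(-4 + 30 + 2*30**2) = (5 + (-88 + 51)) - 8*sqrt(-4 + 30 + 2*900) = (5 - 37) - 8*sqrt(-4 + 30 + 1800) = -32 - 8*sqrt(1826)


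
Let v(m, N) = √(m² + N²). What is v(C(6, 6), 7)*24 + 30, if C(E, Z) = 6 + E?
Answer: 30 + 24*√193 ≈ 363.42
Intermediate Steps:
v(m, N) = √(N² + m²)
v(C(6, 6), 7)*24 + 30 = √(7² + (6 + 6)²)*24 + 30 = √(49 + 12²)*24 + 30 = √(49 + 144)*24 + 30 = √193*24 + 30 = 24*√193 + 30 = 30 + 24*√193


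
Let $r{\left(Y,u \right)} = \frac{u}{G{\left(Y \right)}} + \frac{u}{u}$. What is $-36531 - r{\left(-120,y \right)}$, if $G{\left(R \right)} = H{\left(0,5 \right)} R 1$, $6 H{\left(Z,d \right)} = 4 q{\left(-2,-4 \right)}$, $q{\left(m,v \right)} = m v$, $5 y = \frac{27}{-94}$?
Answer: $- \frac{10988825627}{300800} \approx -36532.0$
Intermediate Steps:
$y = - \frac{27}{470}$ ($y = \frac{27 \frac{1}{-94}}{5} = \frac{27 \left(- \frac{1}{94}\right)}{5} = \frac{1}{5} \left(- \frac{27}{94}\right) = - \frac{27}{470} \approx -0.057447$)
$H{\left(Z,d \right)} = \frac{16}{3}$ ($H{\left(Z,d \right)} = \frac{4 \left(\left(-2\right) \left(-4\right)\right)}{6} = \frac{4 \cdot 8}{6} = \frac{1}{6} \cdot 32 = \frac{16}{3}$)
$G{\left(R \right)} = \frac{16 R}{3}$ ($G{\left(R \right)} = \frac{16 R}{3} \cdot 1 = \frac{16 R}{3}$)
$r{\left(Y,u \right)} = 1 + \frac{3 u}{16 Y}$ ($r{\left(Y,u \right)} = \frac{u}{\frac{16}{3} Y} + \frac{u}{u} = u \frac{3}{16 Y} + 1 = \frac{3 u}{16 Y} + 1 = 1 + \frac{3 u}{16 Y}$)
$-36531 - r{\left(-120,y \right)} = -36531 - \frac{-120 + \frac{3}{16} \left(- \frac{27}{470}\right)}{-120} = -36531 - - \frac{-120 - \frac{81}{7520}}{120} = -36531 - \left(- \frac{1}{120}\right) \left(- \frac{902481}{7520}\right) = -36531 - \frac{300827}{300800} = - \frac{10988825627}{300800}$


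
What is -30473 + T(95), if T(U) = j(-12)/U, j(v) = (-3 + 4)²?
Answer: -2894934/95 ≈ -30473.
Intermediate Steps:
j(v) = 1 (j(v) = 1² = 1)
T(U) = 1/U
-30473 + T(95) = -30473 + 1/95 = -2894934/95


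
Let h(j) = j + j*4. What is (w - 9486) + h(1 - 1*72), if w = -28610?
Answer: -38451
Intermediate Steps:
h(j) = 5*j (h(j) = j + 4*j = 5*j)
(w - 9486) + h(1 - 1*72) = (-28610 - 9486) + 5*(1 - 1*72) = -38096 + 5*(1 - 72) = -38096 + 5*(-71) = -38096 - 355 = -38451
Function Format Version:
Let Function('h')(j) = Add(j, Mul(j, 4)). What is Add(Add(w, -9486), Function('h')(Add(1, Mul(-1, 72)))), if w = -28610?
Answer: -38451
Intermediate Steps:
Function('h')(j) = Mul(5, j) (Function('h')(j) = Add(j, Mul(4, j)) = Mul(5, j))
Add(Add(w, -9486), Function('h')(Add(1, Mul(-1, 72)))) = Add(Add(-28610, -9486), Mul(5, Add(1, Mul(-1, 72)))) = Add(-38096, Mul(5, Add(1, -72))) = Add(-38096, Mul(5, -71)) = Add(-38096, -355) = -38451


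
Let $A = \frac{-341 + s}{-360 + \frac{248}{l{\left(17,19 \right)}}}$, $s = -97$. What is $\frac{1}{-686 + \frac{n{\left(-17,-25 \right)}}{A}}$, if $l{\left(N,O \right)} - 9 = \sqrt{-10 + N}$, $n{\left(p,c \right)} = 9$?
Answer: $- \frac{1080035}{733584031} - \frac{219 \sqrt{7}}{1467168062} \approx -0.0014727$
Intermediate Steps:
$l{\left(N,O \right)} = 9 + \sqrt{-10 + N}$
$A = - \frac{438}{-360 + \frac{248}{9 + \sqrt{7}}}$ ($A = \frac{-341 - 97}{-360 + \frac{248}{9 + \sqrt{-10 + 17}}} = - \frac{438}{-360 + \frac{248}{9 + \sqrt{7}}} \approx 1.2932$)
$\frac{1}{-686 + \frac{n{\left(-17,-25 \right)}}{A}} = \frac{1}{-686 + \frac{9}{\frac{668169}{502804} - \frac{6789 \sqrt{7}}{502804}}}$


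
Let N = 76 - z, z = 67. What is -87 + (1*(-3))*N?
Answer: -114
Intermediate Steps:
N = 9 (N = 76 - 1*67 = 76 - 67 = 9)
-87 + (1*(-3))*N = -87 + (1*(-3))*9 = -87 - 3*9 = -87 - 27 = -114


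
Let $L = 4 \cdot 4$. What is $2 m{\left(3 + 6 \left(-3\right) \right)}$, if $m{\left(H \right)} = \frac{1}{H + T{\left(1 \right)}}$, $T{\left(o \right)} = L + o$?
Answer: $1$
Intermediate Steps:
$L = 16$
$T{\left(o \right)} = 16 + o$
$m{\left(H \right)} = \frac{1}{17 + H}$ ($m{\left(H \right)} = \frac{1}{H + \left(16 + 1\right)} = \frac{1}{H + 17} = \frac{1}{17 + H}$)
$2 m{\left(3 + 6 \left(-3\right) \right)} = \frac{2}{17 + \left(3 + 6 \left(-3\right)\right)} = \frac{2}{17 + \left(3 - 18\right)} = \frac{2}{17 - 15} = \frac{2}{2} = 2 \cdot \frac{1}{2} = 1$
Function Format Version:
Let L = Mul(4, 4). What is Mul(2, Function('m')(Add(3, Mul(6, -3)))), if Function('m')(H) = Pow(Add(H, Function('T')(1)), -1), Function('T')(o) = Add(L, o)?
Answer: 1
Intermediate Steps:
L = 16
Function('T')(o) = Add(16, o)
Function('m')(H) = Pow(Add(17, H), -1) (Function('m')(H) = Pow(Add(H, Add(16, 1)), -1) = Pow(Add(H, 17), -1) = Pow(Add(17, H), -1))
Mul(2, Function('m')(Add(3, Mul(6, -3)))) = Mul(2, Pow(Add(17, Add(3, Mul(6, -3))), -1)) = Mul(2, Pow(Add(17, Add(3, -18)), -1)) = Mul(2, Pow(Add(17, -15), -1)) = Mul(2, Pow(2, -1)) = Mul(2, Rational(1, 2)) = 1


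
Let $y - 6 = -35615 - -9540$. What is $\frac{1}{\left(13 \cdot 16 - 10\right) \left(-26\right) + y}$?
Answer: $- \frac{1}{31217} \approx -3.2034 \cdot 10^{-5}$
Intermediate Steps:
$y = -26069$ ($y = 6 - 26075 = -26069$)
$\frac{1}{\left(13 \cdot 16 - 10\right) \left(-26\right) + y} = \frac{1}{\left(13 \cdot 16 - 10\right) \left(-26\right) - 26069} = \frac{1}{\left(208 - 10\right) \left(-26\right) - 26069} = \frac{1}{198 \left(-26\right) - 26069} = \frac{1}{-5148 - 26069} = \frac{1}{-31217} = - \frac{1}{31217}$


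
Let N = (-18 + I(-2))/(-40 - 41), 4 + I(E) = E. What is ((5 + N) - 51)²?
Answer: 1522756/729 ≈ 2088.8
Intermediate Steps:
I(E) = -4 + E
N = 8/27 (N = (-18 + (-4 - 2))/(-40 - 41) = (-18 - 6)/(-81) = -24*(-1/81) = 8/27 ≈ 0.29630)
((5 + N) - 51)² = ((5 + 8/27) - 51)² = (143/27 - 51)² = (-1234/27)² = 1522756/729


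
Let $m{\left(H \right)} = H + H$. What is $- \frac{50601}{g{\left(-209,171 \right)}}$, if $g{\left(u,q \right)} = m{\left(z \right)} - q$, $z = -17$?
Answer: $\frac{50601}{205} \approx 246.83$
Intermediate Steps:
$m{\left(H \right)} = 2 H$
$g{\left(u,q \right)} = -34 - q$ ($g{\left(u,q \right)} = 2 \left(-17\right) - q = -34 - q$)
$- \frac{50601}{g{\left(-209,171 \right)}} = - \frac{50601}{-34 - 171} = - \frac{50601}{-205} = \left(-50601\right) \left(- \frac{1}{205}\right) = \frac{50601}{205}$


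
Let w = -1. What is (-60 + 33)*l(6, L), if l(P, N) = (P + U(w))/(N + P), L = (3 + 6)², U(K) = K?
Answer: -45/29 ≈ -1.5517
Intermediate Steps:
L = 81 (L = 9² = 81)
l(P, N) = (-1 + P)/(N + P) (l(P, N) = (P - 1)/(N + P) = (-1 + P)/(N + P))
(-60 + 33)*l(6, L) = (-60 + 33)*((-1 + 6)/(81 + 6)) = -27*5/87 = -45/29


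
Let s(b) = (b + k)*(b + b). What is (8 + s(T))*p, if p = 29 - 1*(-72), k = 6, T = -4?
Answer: -808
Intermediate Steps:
s(b) = 2*b*(6 + b) (s(b) = (b + 6)*(b + b) = (6 + b)*(2*b) = 2*b*(6 + b))
p = 101 (p = 29 + 72 = 101)
(8 + s(T))*p = (8 + 2*(-4)*(6 - 4))*101 = (8 + 2*(-4)*2)*101 = (8 - 16)*101 = -8*101 = -808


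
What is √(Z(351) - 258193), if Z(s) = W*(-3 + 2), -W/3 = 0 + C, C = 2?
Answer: 29*I*√307 ≈ 508.12*I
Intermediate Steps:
W = -6 (W = -3*(0 + 2) = -3*2 = -6)
Z(s) = 6 (Z(s) = -6*(-3 + 2) = -6*(-1) = 6)
√(Z(351) - 258193) = √(6 - 258193) = √(-258187) = 29*I*√307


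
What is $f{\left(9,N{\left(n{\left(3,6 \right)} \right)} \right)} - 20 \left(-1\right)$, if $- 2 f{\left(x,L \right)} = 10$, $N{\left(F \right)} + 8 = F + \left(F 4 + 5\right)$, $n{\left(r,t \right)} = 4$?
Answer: $15$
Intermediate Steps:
$N{\left(F \right)} = -3 + 5 F$ ($N{\left(F \right)} = -8 + \left(F + \left(F 4 + 5\right)\right) = -8 + \left(F + \left(4 F + 5\right)\right) = -8 + \left(F + \left(5 + 4 F\right)\right) = -8 + \left(5 + 5 F\right) = -3 + 5 F$)
$f{\left(x,L \right)} = -5$ ($f{\left(x,L \right)} = \left(- \frac{1}{2}\right) 10 = -5$)
$f{\left(9,N{\left(n{\left(3,6 \right)} \right)} \right)} - 20 \left(-1\right) = -5 - 20 \left(-1\right) = -5 - -20 = -5 + 20 = 15$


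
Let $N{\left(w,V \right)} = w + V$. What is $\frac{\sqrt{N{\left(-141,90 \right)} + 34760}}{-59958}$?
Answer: $- \frac{\sqrt{34709}}{59958} \approx -0.0031072$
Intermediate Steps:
$N{\left(w,V \right)} = V + w$
$\frac{\sqrt{N{\left(-141,90 \right)} + 34760}}{-59958} = \frac{\sqrt{\left(90 - 141\right) + 34760}}{-59958} = \sqrt{-51 + 34760} \left(- \frac{1}{59958}\right) = \sqrt{34709} \left(- \frac{1}{59958}\right) = - \frac{\sqrt{34709}}{59958}$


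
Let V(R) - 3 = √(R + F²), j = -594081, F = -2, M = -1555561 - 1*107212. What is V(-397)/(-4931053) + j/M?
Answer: 2929439908974/8199221789969 - I*√393/4931053 ≈ 0.35728 - 4.0203e-6*I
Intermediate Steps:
M = -1662773 (M = -1555561 - 107212 = -1662773)
V(R) = 3 + √(4 + R) (V(R) = 3 + √(R + (-2)²) = 3 + √(R + 4) = 3 + √(4 + R))
V(-397)/(-4931053) + j/M = (3 + √(4 - 397))/(-4931053) - 594081/(-1662773) = (3 + √(-393))*(-1/4931053) - 594081*(-1/1662773) = (3 + I*√393)*(-1/4931053) + 594081/1662773 = (-3/4931053 - I*√393/4931053) + 594081/1662773 = 2929439908974/8199221789969 - I*√393/4931053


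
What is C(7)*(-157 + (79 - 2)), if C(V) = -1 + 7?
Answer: -480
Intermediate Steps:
C(V) = 6
C(7)*(-157 + (79 - 2)) = 6*(-157 + (79 - 2)) = 6*(-157 + 77) = 6*(-80) = -480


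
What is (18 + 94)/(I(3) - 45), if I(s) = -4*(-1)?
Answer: -112/41 ≈ -2.7317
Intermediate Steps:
I(s) = 4
(18 + 94)/(I(3) - 45) = (18 + 94)/(4 - 45) = 112/(-41) = 112*(-1/41) = -112/41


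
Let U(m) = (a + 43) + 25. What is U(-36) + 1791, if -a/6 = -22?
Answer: 1991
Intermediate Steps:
a = 132 (a = -6*(-22) = 132)
U(m) = 200 (U(m) = (132 + 43) + 25 = 175 + 25 = 200)
U(-36) + 1791 = 200 + 1791 = 1991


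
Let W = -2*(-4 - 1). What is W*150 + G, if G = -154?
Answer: 1346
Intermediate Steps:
W = 10 (W = -2*(-5) = 10)
W*150 + G = 10*150 - 154 = 1500 - 154 = 1346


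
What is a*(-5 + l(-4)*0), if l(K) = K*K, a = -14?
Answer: 70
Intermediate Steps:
l(K) = K²
a*(-5 + l(-4)*0) = -14*(-5 + (-4)²*0) = -14*(-5 + 16*0) = -14*(-5 + 0) = -14*(-5) = 70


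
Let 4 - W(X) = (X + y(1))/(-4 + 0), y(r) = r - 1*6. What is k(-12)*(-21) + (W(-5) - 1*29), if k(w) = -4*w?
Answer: -2071/2 ≈ -1035.5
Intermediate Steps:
y(r) = -6 + r (y(r) = r - 6 = -6 + r)
W(X) = 11/4 + X/4 (W(X) = 4 - (X + (-6 + 1))/(-4 + 0) = 4 - (X - 5)/(-4) = 4 - (-5 + X)*(-1)/4 = 4 - (5/4 - X/4) = 4 + (-5/4 + X/4) = 11/4 + X/4)
k(-12)*(-21) + (W(-5) - 1*29) = -4*(-12)*(-21) + ((11/4 + (1/4)*(-5)) - 1*29) = 48*(-21) + ((11/4 - 5/4) - 29) = -1008 + (3/2 - 29) = -1008 - 55/2 = -2071/2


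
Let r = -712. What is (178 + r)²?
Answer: 285156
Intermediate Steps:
(178 + r)² = (178 - 712)² = (-534)² = 285156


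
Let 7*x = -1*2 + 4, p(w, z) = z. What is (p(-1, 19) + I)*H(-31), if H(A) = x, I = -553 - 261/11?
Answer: -12270/77 ≈ -159.35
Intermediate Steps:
I = -6344/11 (I = -553 - 261/11 = -6344/11 ≈ -576.73)
x = 2/7 (x = (-1*2 + 4)/7 = (-2 + 4)/7 = (⅐)*2 = 2/7 ≈ 0.28571)
H(A) = 2/7
(p(-1, 19) + I)*H(-31) = (19 - 6344/11)*(2/7) = -6135/11*2/7 = -12270/77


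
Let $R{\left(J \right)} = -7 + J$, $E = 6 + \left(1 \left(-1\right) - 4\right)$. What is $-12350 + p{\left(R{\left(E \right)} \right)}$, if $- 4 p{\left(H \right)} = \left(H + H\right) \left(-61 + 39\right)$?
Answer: $-12416$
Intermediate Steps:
$E = 1$ ($E = 6 - 5 = 1$)
$p{\left(H \right)} = 11 H$ ($p{\left(H \right)} = - \frac{\left(H + H\right) \left(-61 + 39\right)}{4} = - \frac{2 H \left(-22\right)}{4} = - \frac{\left(-44\right) H}{4} = 11 H$)
$-12350 + p{\left(R{\left(E \right)} \right)} = -12350 + 11 \left(-7 + 1\right) = -12350 + 11 \left(-6\right) = -12350 - 66 = -12416$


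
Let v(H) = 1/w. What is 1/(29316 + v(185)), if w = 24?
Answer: 24/703585 ≈ 3.4111e-5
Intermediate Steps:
v(H) = 1/24
1/(29316 + v(185)) = 1/(29316 + 1/24) = 1/(703585/24) = 24/703585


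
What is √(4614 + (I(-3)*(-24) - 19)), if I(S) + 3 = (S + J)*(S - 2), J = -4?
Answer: √3827 ≈ 61.863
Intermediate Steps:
I(S) = -3 + (-4 + S)*(-2 + S) (I(S) = -3 + (S - 4)*(S - 2) = -3 + (-4 + S)*(-2 + S))
√(4614 + (I(-3)*(-24) - 19)) = √(4614 + ((5 + (-3)² - 6*(-3))*(-24) - 19)) = √(4614 + ((5 + 9 + 18)*(-24) - 19)) = √(4614 + (32*(-24) - 19)) = √(4614 + (-768 - 19)) = √(4614 - 787) = √3827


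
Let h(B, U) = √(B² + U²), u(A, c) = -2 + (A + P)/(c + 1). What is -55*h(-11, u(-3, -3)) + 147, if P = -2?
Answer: 147 - 55*√485/2 ≈ -458.62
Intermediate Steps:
u(A, c) = -2 + (-2 + A)/(1 + c) (u(A, c) = -2 + (A - 2)/(c + 1) = -2 + (-2 + A)/(1 + c))
-55*h(-11, u(-3, -3)) + 147 = -55*√((-11)² + ((-4 - 3 - 2*(-3))/(1 - 3))²) + 147 = -55*√(121 + ((-4 - 3 + 6)/(-2))²) + 147 = -55*√(121 + (-½*(-1))²) + 147 = -55*√(121 + (½)²) + 147 = -55*√(121 + ¼) + 147 = -55*√485/2 + 147 = 147 - 55*√485/2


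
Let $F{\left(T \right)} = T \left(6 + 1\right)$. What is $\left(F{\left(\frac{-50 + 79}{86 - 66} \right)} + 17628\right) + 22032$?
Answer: $\frac{793403}{20} \approx 39670.0$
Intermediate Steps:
$F{\left(T \right)} = 7 T$ ($F{\left(T \right)} = T 7 = 7 T$)
$\left(F{\left(\frac{-50 + 79}{86 - 66} \right)} + 17628\right) + 22032 = \left(7 \frac{-50 + 79}{86 - 66} + 17628\right) + 22032 = \left(7 \cdot \frac{29}{20} + 17628\right) + 22032 = \left(\frac{203}{20} + 17628\right) + 22032 = \frac{352763}{20} + 22032 = \frac{793403}{20}$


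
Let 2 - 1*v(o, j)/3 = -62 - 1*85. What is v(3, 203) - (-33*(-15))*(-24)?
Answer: 12327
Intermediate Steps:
v(o, j) = 447 (v(o, j) = 6 - 3*(-62 - 1*85) = 6 - 3*(-62 - 85) = 6 - 3*(-147) = 6 + 441 = 447)
v(3, 203) - (-33*(-15))*(-24) = 447 - (-33*(-15))*(-24) = 447 - 495*(-24) = 447 - 1*(-11880) = 447 + 11880 = 12327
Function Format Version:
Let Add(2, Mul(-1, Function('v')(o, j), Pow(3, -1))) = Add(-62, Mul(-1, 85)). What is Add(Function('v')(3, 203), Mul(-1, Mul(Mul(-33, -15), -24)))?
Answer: 12327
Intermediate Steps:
Function('v')(o, j) = 447 (Function('v')(o, j) = Add(6, Mul(-3, Add(-62, Mul(-1, 85)))) = Add(6, Mul(-3, Add(-62, -85))) = Add(6, Mul(-3, -147)) = Add(6, 441) = 447)
Add(Function('v')(3, 203), Mul(-1, Mul(Mul(-33, -15), -24))) = Add(447, Mul(-1, Mul(Mul(-33, -15), -24))) = Add(447, Mul(-1, Mul(495, -24))) = Add(447, Mul(-1, -11880)) = Add(447, 11880) = 12327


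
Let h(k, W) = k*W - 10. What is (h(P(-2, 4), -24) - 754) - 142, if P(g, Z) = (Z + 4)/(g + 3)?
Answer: -1098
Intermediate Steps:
P(g, Z) = (4 + Z)/(3 + g)
h(k, W) = -10 + W*k (h(k, W) = W*k - 10 = -10 + W*k)
(h(P(-2, 4), -24) - 754) - 142 = ((-10 - 24*(4 + 4)/(3 - 2)) - 754) - 142 = ((-10 - 24*8/1) - 754) - 142 = ((-10 - 24*8) - 754) - 142 = ((-10 - 192) - 754) - 142 = (-202 - 754) - 142 = -956 - 142 = -1098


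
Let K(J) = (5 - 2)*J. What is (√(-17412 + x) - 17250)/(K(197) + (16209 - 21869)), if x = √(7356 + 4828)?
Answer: 17250/5069 - √(-17412 + 2*√3046)/5069 ≈ 3.403 - 0.025949*I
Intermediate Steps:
K(J) = 3*J
x = 2*√3046 (x = √12184 = 2*√3046 ≈ 110.38)
(√(-17412 + x) - 17250)/(K(197) + (16209 - 21869)) = (√(-17412 + 2*√3046) - 17250)/(3*197 + (16209 - 21869)) = (-17250 + √(-17412 + 2*√3046))/(591 - 5660) = (-17250 + √(-17412 + 2*√3046))/(-5069) = (-17250 + √(-17412 + 2*√3046))*(-1/5069) = 17250/5069 - √(-17412 + 2*√3046)/5069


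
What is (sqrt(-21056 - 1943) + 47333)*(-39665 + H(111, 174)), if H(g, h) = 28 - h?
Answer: -1884374063 - 39811*I*sqrt(22999) ≈ -1.8844e+9 - 6.0375e+6*I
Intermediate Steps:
(sqrt(-21056 - 1943) + 47333)*(-39665 + H(111, 174)) = (sqrt(-21056 - 1943) + 47333)*(-39665 + (28 - 1*174)) = (sqrt(-22999) + 47333)*(-39665 + (28 - 174)) = (I*sqrt(22999) + 47333)*(-39665 - 146) = (47333 + I*sqrt(22999))*(-39811) = -1884374063 - 39811*I*sqrt(22999)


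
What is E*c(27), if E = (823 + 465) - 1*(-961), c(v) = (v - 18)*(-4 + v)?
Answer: 465543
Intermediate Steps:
c(v) = (-18 + v)*(-4 + v)
E = 2249 (E = 1288 + 961 = 2249)
E*c(27) = 2249*(72 + 27**2 - 22*27) = 2249*(72 + 729 - 594) = 2249*207 = 465543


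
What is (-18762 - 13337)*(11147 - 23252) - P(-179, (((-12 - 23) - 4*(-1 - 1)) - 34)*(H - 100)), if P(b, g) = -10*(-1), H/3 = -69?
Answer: 388558385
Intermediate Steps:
H = -207 (H = 3*(-69) = -207)
P(b, g) = 10
(-18762 - 13337)*(11147 - 23252) - P(-179, (((-12 - 23) - 4*(-1 - 1)) - 34)*(H - 100)) = (-18762 - 13337)*(11147 - 23252) - 1*10 = -32099*(-12105) - 10 = 388558395 - 10 = 388558385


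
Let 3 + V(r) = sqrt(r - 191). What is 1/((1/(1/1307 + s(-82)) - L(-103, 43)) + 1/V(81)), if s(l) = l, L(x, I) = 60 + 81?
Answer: -192775592410687/27188579979944529 + 11486051929*I*sqrt(110)/27188579979944529 ≈ -0.0070903 + 4.4308e-6*I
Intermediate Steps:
L(x, I) = 141
V(r) = -3 + sqrt(-191 + r) (V(r) = -3 + sqrt(r - 191) = -3 + sqrt(-191 + r))
1/((1/(1/1307 + s(-82)) - L(-103, 43)) + 1/V(81)) = 1/((1/(1/1307 - 82) - 1*141) + 1/(-3 + sqrt(-191 + 81))) = 1/((1/(1/1307 - 82) - 141) + 1/(-3 + sqrt(-110))) = 1/((1/(-107173/1307) - 141) + 1/(-3 + I*sqrt(110))) = 1/((-1307/107173 - 141) + 1/(-3 + I*sqrt(110))) = 1/(-15112700/107173 + 1/(-3 + I*sqrt(110)))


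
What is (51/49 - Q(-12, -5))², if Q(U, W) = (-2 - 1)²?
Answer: 152100/2401 ≈ 63.349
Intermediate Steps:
Q(U, W) = 9 (Q(U, W) = (-3)² = 9)
(51/49 - Q(-12, -5))² = (51/49 - 1*9)² = (51*(1/49) - 9)² = (51/49 - 9)² = (-390/49)² = 152100/2401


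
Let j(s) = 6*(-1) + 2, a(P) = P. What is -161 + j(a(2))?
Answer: -165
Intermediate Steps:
j(s) = -4 (j(s) = -6 + 2 = -4)
-161 + j(a(2)) = -161 - 4 = -165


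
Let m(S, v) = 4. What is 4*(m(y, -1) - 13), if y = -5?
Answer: -36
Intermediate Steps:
4*(m(y, -1) - 13) = 4*(4 - 13) = 4*(-9) = -36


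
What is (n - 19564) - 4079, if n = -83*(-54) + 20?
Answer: -19141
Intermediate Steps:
n = 4502 (n = 4482 + 20 = 4502)
(n - 19564) - 4079 = (4502 - 19564) - 4079 = -15062 - 4079 = -19141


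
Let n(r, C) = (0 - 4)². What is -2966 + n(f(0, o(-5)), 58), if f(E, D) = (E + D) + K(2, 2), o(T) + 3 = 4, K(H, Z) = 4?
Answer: -2950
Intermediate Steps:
o(T) = 1 (o(T) = -3 + 4 = 1)
f(E, D) = 4 + D + E (f(E, D) = (E + D) + 4 = (D + E) + 4 = 4 + D + E)
n(r, C) = 16 (n(r, C) = (-4)² = 16)
-2966 + n(f(0, o(-5)), 58) = -2966 + 16 = -2950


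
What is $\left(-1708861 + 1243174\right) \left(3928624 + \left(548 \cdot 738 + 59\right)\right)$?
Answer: $-2017871599509$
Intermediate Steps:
$\left(-1708861 + 1243174\right) \left(3928624 + \left(548 \cdot 738 + 59\right)\right) = - 465687 \left(3928624 + \left(404424 + 59\right)\right) = - 465687 \left(3928624 + 404483\right) = \left(-465687\right) 4333107 = -2017871599509$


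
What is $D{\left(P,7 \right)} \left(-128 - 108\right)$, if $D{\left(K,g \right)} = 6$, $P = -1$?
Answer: $-1416$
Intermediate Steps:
$D{\left(P,7 \right)} \left(-128 - 108\right) = 6 \left(-128 - 108\right) = 6 \left(-236\right) = -1416$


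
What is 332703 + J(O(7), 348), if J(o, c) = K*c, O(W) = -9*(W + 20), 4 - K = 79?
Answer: 306603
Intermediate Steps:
K = -75 (K = 4 - 1*79 = 4 - 79 = -75)
O(W) = -180 - 9*W (O(W) = -9*(20 + W) = -180 - 9*W)
J(o, c) = -75*c
332703 + J(O(7), 348) = 332703 - 75*348 = 332703 - 26100 = 306603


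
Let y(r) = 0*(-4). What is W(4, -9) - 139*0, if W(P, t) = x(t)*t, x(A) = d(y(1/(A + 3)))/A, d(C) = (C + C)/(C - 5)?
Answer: 0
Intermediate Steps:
y(r) = 0
d(C) = 2*C/(-5 + C) (d(C) = (2*C)/(-5 + C) = 2*C/(-5 + C))
x(A) = 0 (x(A) = (2*0/(-5 + 0))/A = (2*0/(-5))/A = (2*0*(-⅕))/A = 0/A = 0)
W(P, t) = 0 (W(P, t) = 0*t = 0)
W(4, -9) - 139*0 = 0 - 139*0 = 0 + 0 = 0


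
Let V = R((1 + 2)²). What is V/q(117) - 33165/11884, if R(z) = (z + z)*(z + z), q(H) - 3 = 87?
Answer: 48087/59420 ≈ 0.80927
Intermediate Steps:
q(H) = 90 (q(H) = 3 + 87 = 90)
R(z) = 4*z² (R(z) = (2*z)*(2*z) = 4*z²)
V = 324 (V = 4*((1 + 2)²)² = 4*(3²)² = 4*9² = 4*81 = 324)
V/q(117) - 33165/11884 = 324/90 - 33165/11884 = 324*(1/90) - 33165*1/11884 = 18/5 - 33165/11884 = 48087/59420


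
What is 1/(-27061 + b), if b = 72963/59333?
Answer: -59333/1605537350 ≈ -3.6955e-5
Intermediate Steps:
b = 72963/59333 (b = 72963*(1/59333) = 72963/59333 ≈ 1.2297)
1/(-27061 + b) = 1/(-27061 + 72963/59333) = 1/(-1605537350/59333) = -59333/1605537350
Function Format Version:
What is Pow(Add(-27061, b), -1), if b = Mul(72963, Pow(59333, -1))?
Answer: Rational(-59333, 1605537350) ≈ -3.6955e-5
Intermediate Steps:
b = Rational(72963, 59333) (b = Mul(72963, Rational(1, 59333)) = Rational(72963, 59333) ≈ 1.2297)
Pow(Add(-27061, b), -1) = Pow(Add(-27061, Rational(72963, 59333)), -1) = Pow(Rational(-1605537350, 59333), -1) = Rational(-59333, 1605537350)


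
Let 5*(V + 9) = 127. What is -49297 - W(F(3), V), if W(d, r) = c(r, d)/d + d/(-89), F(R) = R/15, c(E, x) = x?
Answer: -21937609/445 ≈ -49298.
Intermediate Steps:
F(R) = R/15 (F(R) = R*(1/15) = R/15)
V = 82/5 (V = -9 + (⅕)*127 = -9 + 127/5 = 82/5 ≈ 16.400)
W(d, r) = 1 - d/89 (W(d, r) = d/d + d/(-89) = 1 + d*(-1/89) = 1 - d/89)
-49297 - W(F(3), V) = -49297 - (1 - 3/1335) = -49297 - (1 - 1/89*⅕) = -49297 - (1 - 1/445) = -49297 - 1*444/445 = -49297 - 444/445 = -21937609/445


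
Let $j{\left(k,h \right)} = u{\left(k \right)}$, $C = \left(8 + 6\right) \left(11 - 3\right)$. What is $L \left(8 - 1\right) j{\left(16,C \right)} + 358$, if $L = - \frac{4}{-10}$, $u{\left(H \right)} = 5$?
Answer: $372$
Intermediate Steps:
$C = 112$ ($C = 14 \cdot 8 = 112$)
$L = \frac{2}{5}$ ($L = \left(-4\right) \left(- \frac{1}{10}\right) = \frac{2}{5} \approx 0.4$)
$j{\left(k,h \right)} = 5$
$L \left(8 - 1\right) j{\left(16,C \right)} + 358 = \frac{2 \left(8 - 1\right)}{5} \cdot 5 + 358 = \frac{2}{5} \cdot 7 \cdot 5 + 358 = \frac{14}{5} \cdot 5 + 358 = 14 + 358 = 372$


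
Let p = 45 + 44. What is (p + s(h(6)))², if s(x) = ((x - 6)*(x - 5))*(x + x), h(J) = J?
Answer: 7921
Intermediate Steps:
s(x) = 2*x*(-6 + x)*(-5 + x) (s(x) = ((-6 + x)*(-5 + x))*(2*x) = 2*x*(-6 + x)*(-5 + x))
p = 89
(p + s(h(6)))² = (89 + 2*6*(30 + 6² - 11*6))² = (89 + 2*6*(30 + 36 - 66))² = (89 + 2*6*0)² = (89 + 0)² = 89² = 7921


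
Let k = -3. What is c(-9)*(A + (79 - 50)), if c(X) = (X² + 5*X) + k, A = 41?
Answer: 2310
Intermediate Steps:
c(X) = -3 + X² + 5*X (c(X) = (X² + 5*X) - 3 = -3 + X² + 5*X)
c(-9)*(A + (79 - 50)) = (-3 + (-9)² + 5*(-9))*(41 + (79 - 50)) = (-3 + 81 - 45)*(41 + 29) = 33*70 = 2310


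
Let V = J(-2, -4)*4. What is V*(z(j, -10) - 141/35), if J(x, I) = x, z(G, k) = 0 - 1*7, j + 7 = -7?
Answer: 3088/35 ≈ 88.229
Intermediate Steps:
j = -14 (j = -7 - 7 = -14)
z(G, k) = -7 (z(G, k) = 0 - 7 = -7)
V = -8 (V = -2*4 = -8)
V*(z(j, -10) - 141/35) = -8*(-7 - 141/35) = -8*(-386/35) = 3088/35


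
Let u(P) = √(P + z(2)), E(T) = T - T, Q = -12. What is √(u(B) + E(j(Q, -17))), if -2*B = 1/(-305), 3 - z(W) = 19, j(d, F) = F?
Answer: 610^(¾)*9759^(¼)*√I/610 ≈ 1.4142 + 1.4142*I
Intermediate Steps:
E(T) = 0
z(W) = -16 (z(W) = 3 - 1*19 = 3 - 19 = -16)
B = 1/610 (B = -½/(-305) = -½*(-1/305) = 1/610 ≈ 0.0016393)
u(P) = √(-16 + P) (u(P) = √(P - 16) = √(-16 + P))
√(u(B) + E(j(Q, -17))) = √(√(-16 + 1/610) + 0) = √(√(-9759/610) + 0) = √(I*√5952990/610 + 0) = √(I*√5952990/610) = 610^(¾)*9759^(¼)*√I/610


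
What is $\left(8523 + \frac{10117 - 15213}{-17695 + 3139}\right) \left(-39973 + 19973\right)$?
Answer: $- \frac{620329420000}{3639} \approx -1.7047 \cdot 10^{8}$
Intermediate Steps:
$\left(8523 + \frac{10117 - 15213}{-17695 + 3139}\right) \left(-39973 + 19973\right) = \left(8523 - \frac{5096}{-14556}\right) \left(-20000\right) = \left(8523 - - \frac{1274}{3639}\right) \left(-20000\right) = \left(8523 + \frac{1274}{3639}\right) \left(-20000\right) = \frac{31016471}{3639} \left(-20000\right) = - \frac{620329420000}{3639}$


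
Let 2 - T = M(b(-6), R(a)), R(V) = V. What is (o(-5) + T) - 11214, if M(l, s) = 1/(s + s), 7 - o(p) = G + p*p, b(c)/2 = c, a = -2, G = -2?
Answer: -44911/4 ≈ -11228.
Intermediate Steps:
b(c) = 2*c
o(p) = 9 - p² (o(p) = 7 - (-2 + p*p) = 7 - (-2 + p²) = 7 + (2 - p²) = 9 - p²)
M(l, s) = 1/(2*s)
T = 9/4 (T = 2 - 1/(2*(-2)) = 2 - (-1)/(2*2) = 2 - 1*(-¼) = 2 + ¼ = 9/4 ≈ 2.2500)
(o(-5) + T) - 11214 = ((9 - 1*(-5)²) + 9/4) - 11214 = ((9 - 1*25) + 9/4) - 11214 = ((9 - 25) + 9/4) - 11214 = (-16 + 9/4) - 11214 = -55/4 - 11214 = -44911/4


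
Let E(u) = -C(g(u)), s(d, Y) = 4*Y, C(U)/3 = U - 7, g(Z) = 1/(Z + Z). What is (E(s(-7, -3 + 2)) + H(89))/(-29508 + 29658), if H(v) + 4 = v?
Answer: 851/1200 ≈ 0.70917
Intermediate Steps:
g(Z) = 1/(2*Z)
C(U) = -21 + 3*U (C(U) = 3*(U - 7) = 3*(-7 + U) = -21 + 3*U)
H(v) = -4 + v
E(u) = 21 - 3/(2*u) (E(u) = -(-21 + 3*(1/(2*u))) = -(-21 + 3/(2*u)) = 21 - 3/(2*u))
(E(s(-7, -3 + 2)) + H(89))/(-29508 + 29658) = ((21 - 3*1/(4*(-3 + 2))/2) + (-4 + 89))/(-29508 + 29658) = ((21 - 3/(2*(4*(-1)))) + 85)/150 = ((21 - 3/2/(-4)) + 85)*(1/150) = ((21 - 3/2*(-¼)) + 85)*(1/150) = ((21 + 3/8) + 85)*(1/150) = (171/8 + 85)*(1/150) = (851/8)*(1/150) = 851/1200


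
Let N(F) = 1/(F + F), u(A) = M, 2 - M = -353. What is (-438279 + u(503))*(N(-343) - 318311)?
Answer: 47812837261814/343 ≈ 1.3940e+11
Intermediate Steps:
M = 355 (M = 2 - 1*(-353) = 2 + 353 = 355)
u(A) = 355
N(F) = 1/(2*F)
(-438279 + u(503))*(N(-343) - 318311) = (-438279 + 355)*((½)/(-343) - 318311) = -437924*((½)*(-1/343) - 318311) = -437924*(-1/686 - 318311) = -437924*(-218361347/686) = 47812837261814/343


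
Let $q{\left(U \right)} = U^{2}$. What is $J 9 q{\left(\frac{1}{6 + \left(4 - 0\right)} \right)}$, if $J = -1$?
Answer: $- \frac{9}{100} \approx -0.09$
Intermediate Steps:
$J 9 q{\left(\frac{1}{6 + \left(4 - 0\right)} \right)} = \left(-1\right) 9 \left(\frac{1}{6 + \left(4 - 0\right)}\right)^{2} = - 9 \left(\frac{1}{6 + \left(4 + 0\right)}\right)^{2} = - 9 \left(\frac{1}{6 + 4}\right)^{2} = - 9 \left(\frac{1}{10}\right)^{2} = - \frac{9}{100}$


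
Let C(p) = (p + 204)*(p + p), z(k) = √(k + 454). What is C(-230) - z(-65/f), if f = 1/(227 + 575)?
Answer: 11960 - 2*I*√12919 ≈ 11960.0 - 227.32*I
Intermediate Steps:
f = 1/802 ≈ 0.0012469
z(k) = √(454 + k)
C(p) = 2*p*(204 + p) (C(p) = (204 + p)*(2*p) = 2*p*(204 + p))
C(-230) - z(-65/f) = 2*(-230)*(204 - 230) - √(454 - 65/1/802) = 2*(-230)*(-26) - √(454 - 65*802) = 11960 - √(454 - 52130) = 11960 - √(-51676) = 11960 - 2*I*√12919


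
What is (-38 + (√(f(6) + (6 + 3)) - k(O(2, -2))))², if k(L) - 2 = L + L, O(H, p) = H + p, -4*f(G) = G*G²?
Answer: 1555 - 240*I*√5 ≈ 1555.0 - 536.66*I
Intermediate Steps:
f(G) = -G³/4 (f(G) = -G*G²/4 = -G³/4)
k(L) = 2 + 2*L (k(L) = 2 + (L + L) = 2 + 2*L)
(-38 + (√(f(6) + (6 + 3)) - k(O(2, -2))))² = (-38 + (√(-¼*6³ + (6 + 3)) - (2 + 2*(2 - 2))))² = (-38 + (√(-¼*216 + 9) - (2 + 2*0)))² = (-38 + (√(-54 + 9) - (2 + 0)))² = (-38 + (√(-45) - 1*2))² = (-38 + (3*I*√5 - 2))² = (-38 + (-2 + 3*I*√5))² = (-40 + 3*I*√5)²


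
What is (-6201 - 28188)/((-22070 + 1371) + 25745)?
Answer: -11463/1682 ≈ -6.8151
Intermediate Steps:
(-6201 - 28188)/((-22070 + 1371) + 25745) = -34389/(-20699 + 25745) = -34389/5046 = -34389*1/5046 = -11463/1682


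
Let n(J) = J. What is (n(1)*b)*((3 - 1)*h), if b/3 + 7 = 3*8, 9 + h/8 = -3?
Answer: -9792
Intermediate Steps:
h = -96 (h = -72 + 8*(-3) = -72 - 24 = -96)
b = 51 (b = -21 + 3*(3*8) = -21 + 3*24 = -21 + 72 = 51)
(n(1)*b)*((3 - 1)*h) = (1*51)*((3 - 1)*(-96)) = 51*(2*(-96)) = 51*(-192) = -9792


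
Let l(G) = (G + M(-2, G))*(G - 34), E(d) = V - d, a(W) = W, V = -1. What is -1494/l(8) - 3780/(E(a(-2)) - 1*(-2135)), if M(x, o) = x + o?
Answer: 18909/8099 ≈ 2.3347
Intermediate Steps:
M(x, o) = o + x
E(d) = -1 - d
l(G) = (-34 + G)*(-2 + 2*G) (l(G) = (G + (G - 2))*(G - 34) = (G + (-2 + G))*(-34 + G) = (-2 + 2*G)*(-34 + G) = (-34 + G)*(-2 + 2*G))
-1494/l(8) - 3780/(E(a(-2)) - 1*(-2135)) = -1494/(68 - 70*8 + 2*8**2) - 3780/((-1 - 1*(-2)) - 1*(-2135)) = -1494/(68 - 560 + 2*64) - 3780/((-1 + 2) + 2135) = -1494/(68 - 560 + 128) - 3780/(1 + 2135) = -1494/(-364) - 3780/2136 = -1494*(-1/364) - 3780*1/2136 = 747/182 - 315/178 = 18909/8099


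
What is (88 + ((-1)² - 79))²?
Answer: 100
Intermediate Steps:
(88 + ((-1)² - 79))² = (88 + (1 - 79))² = (88 - 78)² = 10² = 100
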